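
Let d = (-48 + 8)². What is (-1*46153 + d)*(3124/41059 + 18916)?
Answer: -34603208759904/41059 ≈ -8.4277e+8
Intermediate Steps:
d = 1600 (d = (-40)² = 1600)
(-1*46153 + d)*(3124/41059 + 18916) = (-1*46153 + 1600)*(3124/41059 + 18916) = (-46153 + 1600)*(3124*(1/41059) + 18916) = -44553*(3124/41059 + 18916) = -44553*776675168/41059 = -34603208759904/41059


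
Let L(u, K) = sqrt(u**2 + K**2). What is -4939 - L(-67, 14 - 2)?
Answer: -4939 - sqrt(4633) ≈ -5007.1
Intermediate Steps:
L(u, K) = sqrt(K**2 + u**2)
-4939 - L(-67, 14 - 2) = -4939 - sqrt((14 - 2)**2 + (-67)**2) = -4939 - sqrt(12**2 + 4489) = -4939 - sqrt(144 + 4489) = -4939 - sqrt(4633)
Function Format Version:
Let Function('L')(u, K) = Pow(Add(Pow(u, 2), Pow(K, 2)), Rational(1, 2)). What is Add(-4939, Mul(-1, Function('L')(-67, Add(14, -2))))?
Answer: Add(-4939, Mul(-1, Pow(4633, Rational(1, 2)))) ≈ -5007.1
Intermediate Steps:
Function('L')(u, K) = Pow(Add(Pow(K, 2), Pow(u, 2)), Rational(1, 2))
Add(-4939, Mul(-1, Function('L')(-67, Add(14, -2)))) = Add(-4939, Mul(-1, Pow(Add(Pow(Add(14, -2), 2), Pow(-67, 2)), Rational(1, 2)))) = Add(-4939, Mul(-1, Pow(Add(Pow(12, 2), 4489), Rational(1, 2)))) = Add(-4939, Mul(-1, Pow(Add(144, 4489), Rational(1, 2)))) = Add(-4939, Mul(-1, Pow(4633, Rational(1, 2))))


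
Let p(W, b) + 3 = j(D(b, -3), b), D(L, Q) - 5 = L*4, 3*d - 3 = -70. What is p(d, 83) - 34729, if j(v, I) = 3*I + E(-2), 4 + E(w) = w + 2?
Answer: -34487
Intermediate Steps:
d = -67/3 (d = 1 + (1/3)*(-70) = 1 - 70/3 = -67/3 ≈ -22.333)
E(w) = -2 + w (E(w) = -4 + (w + 2) = -4 + (2 + w) = -2 + w)
D(L, Q) = 5 + 4*L (D(L, Q) = 5 + L*4 = 5 + 4*L)
j(v, I) = -4 + 3*I (j(v, I) = 3*I + (-2 - 2) = 3*I - 4 = -4 + 3*I)
p(W, b) = -7 + 3*b (p(W, b) = -3 + (-4 + 3*b) = -7 + 3*b)
p(d, 83) - 34729 = (-7 + 3*83) - 34729 = (-7 + 249) - 34729 = 242 - 34729 = -34487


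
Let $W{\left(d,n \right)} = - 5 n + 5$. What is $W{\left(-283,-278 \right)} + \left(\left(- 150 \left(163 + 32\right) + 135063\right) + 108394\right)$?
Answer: $215602$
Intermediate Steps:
$W{\left(d,n \right)} = 5 - 5 n$
$W{\left(-283,-278 \right)} + \left(\left(- 150 \left(163 + 32\right) + 135063\right) + 108394\right) = \left(5 - -1390\right) + \left(\left(- 150 \left(163 + 32\right) + 135063\right) + 108394\right) = \left(5 + 1390\right) + \left(\left(\left(-150\right) 195 + 135063\right) + 108394\right) = 1395 + \left(\left(-29250 + 135063\right) + 108394\right) = 1395 + \left(105813 + 108394\right) = 1395 + 214207 = 215602$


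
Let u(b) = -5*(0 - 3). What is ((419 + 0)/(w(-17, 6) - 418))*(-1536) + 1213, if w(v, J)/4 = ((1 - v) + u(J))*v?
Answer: 1936295/1331 ≈ 1454.8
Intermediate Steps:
u(b) = 15 (u(b) = -5*(-3) = 15)
w(v, J) = 4*v*(16 - v) (w(v, J) = 4*(((1 - v) + 15)*v) = 4*((16 - v)*v) = 4*(v*(16 - v)) = 4*v*(16 - v))
((419 + 0)/(w(-17, 6) - 418))*(-1536) + 1213 = ((419 + 0)/(4*(-17)*(16 - 1*(-17)) - 418))*(-1536) + 1213 = (419/(4*(-17)*(16 + 17) - 418))*(-1536) + 1213 = (419/(4*(-17)*33 - 418))*(-1536) + 1213 = (419/(-2244 - 418))*(-1536) + 1213 = (419/(-2662))*(-1536) + 1213 = (419*(-1/2662))*(-1536) + 1213 = -419/2662*(-1536) + 1213 = 321792/1331 + 1213 = 1936295/1331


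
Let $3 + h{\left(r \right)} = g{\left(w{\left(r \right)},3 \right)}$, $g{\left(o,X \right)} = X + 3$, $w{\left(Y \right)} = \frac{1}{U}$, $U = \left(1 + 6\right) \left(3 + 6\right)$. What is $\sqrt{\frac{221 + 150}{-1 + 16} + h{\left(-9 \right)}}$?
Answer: $\frac{4 \sqrt{390}}{15} \approx 5.2662$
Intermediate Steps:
$U = 63$ ($U = 7 \cdot 9 = 63$)
$w{\left(Y \right)} = \frac{1}{63}$
$g{\left(o,X \right)} = 3 + X$
$h{\left(r \right)} = 3$ ($h{\left(r \right)} = -3 + \left(3 + 3\right) = -3 + 6 = 3$)
$\sqrt{\frac{221 + 150}{-1 + 16} + h{\left(-9 \right)}} = \sqrt{\frac{221 + 150}{-1 + 16} + 3} = \sqrt{\frac{371}{15} + 3} = \sqrt{\frac{416}{15}} = \frac{4 \sqrt{390}}{15}$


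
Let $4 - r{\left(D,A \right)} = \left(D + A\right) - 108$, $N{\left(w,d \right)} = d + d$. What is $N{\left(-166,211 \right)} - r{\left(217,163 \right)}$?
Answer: $690$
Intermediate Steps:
$N{\left(w,d \right)} = 2 d$
$r{\left(D,A \right)} = 112 - A - D$ ($r{\left(D,A \right)} = 4 - \left(\left(D + A\right) - 108\right) = 4 - \left(\left(A + D\right) - 108\right) = 4 - \left(-108 + A + D\right) = 112 - A - D$)
$N{\left(-166,211 \right)} - r{\left(217,163 \right)} = 2 \cdot 211 - \left(112 - 163 - 217\right) = 422 - \left(112 - 163 - 217\right) = 422 - -268 = 422 + 268 = 690$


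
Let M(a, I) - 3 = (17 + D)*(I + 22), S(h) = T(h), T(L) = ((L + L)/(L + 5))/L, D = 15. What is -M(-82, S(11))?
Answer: -711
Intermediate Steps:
T(L) = 2/(5 + L) (T(L) = ((2*L)/(5 + L))/L = (2*L/(5 + L))/L = 2/(5 + L))
S(h) = 2/(5 + h)
M(a, I) = 707 + 32*I (M(a, I) = 3 + (17 + 15)*(I + 22) = 3 + 32*(22 + I) = 3 + (704 + 32*I) = 707 + 32*I)
-M(-82, S(11)) = -(707 + 32*(2/(5 + 11))) = -(707 + 32*(2/16)) = -(707 + 32*(2*(1/16))) = -(707 + 32*(1/8)) = -(707 + 4) = -1*711 = -711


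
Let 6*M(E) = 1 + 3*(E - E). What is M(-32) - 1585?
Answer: -9509/6 ≈ -1584.8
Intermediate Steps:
M(E) = ⅙ (M(E) = (1 + 3*(E - E))/6 = (1 + 3*0)/6 = (1 + 0)/6 = (⅙)*1 = ⅙)
M(-32) - 1585 = ⅙ - 1585 = -9509/6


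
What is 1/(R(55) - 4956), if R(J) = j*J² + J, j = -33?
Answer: -1/104726 ≈ -9.5487e-6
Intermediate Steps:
R(J) = J - 33*J² (R(J) = -33*J² + J = J - 33*J²)
1/(R(55) - 4956) = 1/(55*(1 - 33*55) - 4956) = 1/(55*(1 - 1815) - 4956) = 1/(55*(-1814) - 4956) = 1/(-99770 - 4956) = 1/(-104726) = -1/104726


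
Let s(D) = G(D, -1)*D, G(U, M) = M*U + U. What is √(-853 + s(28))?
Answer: I*√853 ≈ 29.206*I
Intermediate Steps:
G(U, M) = U + M*U
s(D) = 0 (s(D) = (D*(1 - 1))*D = (D*0)*D = 0*D = 0)
√(-853 + s(28)) = √(-853 + 0) = √(-853) = I*√853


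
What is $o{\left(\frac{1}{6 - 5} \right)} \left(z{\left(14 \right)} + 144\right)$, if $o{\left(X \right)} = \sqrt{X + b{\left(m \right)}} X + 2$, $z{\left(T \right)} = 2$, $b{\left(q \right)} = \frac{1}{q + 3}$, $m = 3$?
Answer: $292 + \frac{73 \sqrt{42}}{3} \approx 449.7$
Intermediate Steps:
$b{\left(q \right)} = \frac{1}{3 + q}$
$o{\left(X \right)} = 2 + X \sqrt{\frac{1}{6} + X}$ ($o{\left(X \right)} = \sqrt{X + \frac{1}{3 + 3}} X + 2 = \sqrt{X + \frac{1}{6}} X + 2 = \sqrt{\frac{1}{6} + X} X + 2 = X \sqrt{\frac{1}{6} + X} + 2 = 2 + X \sqrt{\frac{1}{6} + X}$)
$o{\left(\frac{1}{6 - 5} \right)} \left(z{\left(14 \right)} + 144\right) = \left(2 + \frac{\sqrt{6 + \frac{36}{6 - 5}}}{6 \left(6 - 5\right)}\right) \left(2 + 144\right) = \left(2 + \frac{\sqrt{6 + \frac{36}{1}}}{6 \cdot 1}\right) 146 = \left(2 + \frac{1}{6} \cdot 1 \sqrt{6 + 36 \cdot 1}\right) 146 = \left(2 + \frac{1}{6} \cdot 1 \sqrt{6 + 36}\right) 146 = \left(2 + \frac{1}{6} \cdot 1 \sqrt{42}\right) 146 = \left(2 + \frac{\sqrt{42}}{6}\right) 146 = 292 + \frac{73 \sqrt{42}}{3}$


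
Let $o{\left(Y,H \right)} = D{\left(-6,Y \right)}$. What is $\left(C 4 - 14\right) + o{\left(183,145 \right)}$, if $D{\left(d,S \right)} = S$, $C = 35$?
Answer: $309$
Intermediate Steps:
$o{\left(Y,H \right)} = Y$
$\left(C 4 - 14\right) + o{\left(183,145 \right)} = \left(35 \cdot 4 - 14\right) + 183 = \left(140 - 14\right) + 183 = 126 + 183 = 309$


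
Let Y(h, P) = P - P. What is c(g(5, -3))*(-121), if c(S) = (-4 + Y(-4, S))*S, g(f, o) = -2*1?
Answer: -968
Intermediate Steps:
Y(h, P) = 0
g(f, o) = -2
c(S) = -4*S (c(S) = (-4 + 0)*S = -4*S)
c(g(5, -3))*(-121) = -4*(-2)*(-121) = 8*(-121) = -968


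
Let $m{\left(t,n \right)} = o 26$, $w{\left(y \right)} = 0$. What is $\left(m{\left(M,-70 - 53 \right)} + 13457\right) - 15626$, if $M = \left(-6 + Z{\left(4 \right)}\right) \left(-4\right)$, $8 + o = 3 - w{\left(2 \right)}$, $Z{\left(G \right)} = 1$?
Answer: $-2299$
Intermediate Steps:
$o = -5$ ($o = -8 + \left(3 - 0\right) = -8 + \left(3 + 0\right) = -8 + 3 = -5$)
$M = 20$ ($M = \left(-6 + 1\right) \left(-4\right) = \left(-5\right) \left(-4\right) = 20$)
$m{\left(t,n \right)} = -130$ ($m{\left(t,n \right)} = \left(-5\right) 26 = -130$)
$\left(m{\left(M,-70 - 53 \right)} + 13457\right) - 15626 = \left(-130 + 13457\right) - 15626 = 13327 - 15626 = -2299$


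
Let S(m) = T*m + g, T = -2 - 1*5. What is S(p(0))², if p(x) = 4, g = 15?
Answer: 169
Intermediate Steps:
T = -7 (T = -2 - 5 = -7)
S(m) = 15 - 7*m (S(m) = -7*m + 15 = 15 - 7*m)
S(p(0))² = (15 - 7*4)² = (15 - 28)² = (-13)² = 169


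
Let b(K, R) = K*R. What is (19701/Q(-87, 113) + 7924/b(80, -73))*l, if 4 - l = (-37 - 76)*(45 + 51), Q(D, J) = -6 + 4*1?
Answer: -39023007943/365 ≈ -1.0691e+8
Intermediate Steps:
Q(D, J) = -2 (Q(D, J) = -6 + 4 = -2)
l = 10852 (l = 4 - (-37 - 76)*(45 + 51) = 4 - (-113)*96 = 4 - 1*(-10848) = 4 + 10848 = 10852)
(19701/Q(-87, 113) + 7924/b(80, -73))*l = (19701/(-2) + 7924/((80*(-73))))*10852 = (19701*(-½) + 7924/(-5840))*10852 = (-19701/2 + 7924*(-1/5840))*10852 = (-19701/2 - 1981/1460)*10852 = -14383711/1460*10852 = -39023007943/365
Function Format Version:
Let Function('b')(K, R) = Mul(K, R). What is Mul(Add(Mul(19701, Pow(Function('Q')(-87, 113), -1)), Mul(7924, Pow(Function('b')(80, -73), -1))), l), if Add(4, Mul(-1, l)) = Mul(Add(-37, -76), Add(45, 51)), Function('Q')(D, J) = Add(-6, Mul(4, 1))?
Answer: Rational(-39023007943, 365) ≈ -1.0691e+8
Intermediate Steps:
Function('Q')(D, J) = -2 (Function('Q')(D, J) = Add(-6, 4) = -2)
l = 10852 (l = Add(4, Mul(-1, Mul(Add(-37, -76), Add(45, 51)))) = Add(4, Mul(-1, Mul(-113, 96))) = Add(4, Mul(-1, -10848)) = Add(4, 10848) = 10852)
Mul(Add(Mul(19701, Pow(Function('Q')(-87, 113), -1)), Mul(7924, Pow(Function('b')(80, -73), -1))), l) = Mul(Add(Mul(19701, Pow(-2, -1)), Mul(7924, Pow(Mul(80, -73), -1))), 10852) = Mul(Add(Mul(19701, Rational(-1, 2)), Mul(7924, Pow(-5840, -1))), 10852) = Mul(Add(Rational(-19701, 2), Mul(7924, Rational(-1, 5840))), 10852) = Mul(Add(Rational(-19701, 2), Rational(-1981, 1460)), 10852) = Mul(Rational(-14383711, 1460), 10852) = Rational(-39023007943, 365)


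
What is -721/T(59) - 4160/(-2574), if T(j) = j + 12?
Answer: -60019/7029 ≈ -8.5388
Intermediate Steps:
T(j) = 12 + j
-721/T(59) - 4160/(-2574) = -721/(12 + 59) - 4160/(-2574) = -721/71 - 4160*(-1)/2574 = -721*1/71 - 1*(-160/99) = -721/71 + 160/99 = -60019/7029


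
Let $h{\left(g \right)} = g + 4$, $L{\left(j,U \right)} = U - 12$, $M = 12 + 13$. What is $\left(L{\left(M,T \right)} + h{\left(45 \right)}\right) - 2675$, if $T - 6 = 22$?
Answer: $-2610$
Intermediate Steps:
$M = 25$
$T = 28$ ($T = 6 + 22 = 28$)
$L{\left(j,U \right)} = -12 + U$ ($L{\left(j,U \right)} = U - 12 = -12 + U$)
$h{\left(g \right)} = 4 + g$
$\left(L{\left(M,T \right)} + h{\left(45 \right)}\right) - 2675 = \left(\left(-12 + 28\right) + \left(4 + 45\right)\right) - 2675 = \left(16 + 49\right) - 2675 = 65 - 2675 = -2610$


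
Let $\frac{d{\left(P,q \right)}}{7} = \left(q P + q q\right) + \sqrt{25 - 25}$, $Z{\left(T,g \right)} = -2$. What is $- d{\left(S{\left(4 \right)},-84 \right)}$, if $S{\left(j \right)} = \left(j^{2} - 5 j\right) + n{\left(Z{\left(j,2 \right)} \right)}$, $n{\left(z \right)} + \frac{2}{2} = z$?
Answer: $-53508$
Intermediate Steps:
$n{\left(z \right)} = -1 + z$
$S{\left(j \right)} = -3 + j^{2} - 5 j$ ($S{\left(j \right)} = \left(j^{2} - 5 j\right) - 3 = -3 + j^{2} - 5 j$)
$d{\left(P,q \right)} = 7 q^{2} + 7 P q$ ($d{\left(P,q \right)} = 7 \left(\left(q P + q q\right) + \sqrt{25 - 25}\right) = 7 \left(\left(P q + q^{2}\right) + \sqrt{0}\right) = 7 \left(\left(q^{2} + P q\right) + 0\right) = 7 \left(q^{2} + P q\right) = 7 q^{2} + 7 P q$)
$- d{\left(S{\left(4 \right)},-84 \right)} = - 7 \left(-84\right) \left(\left(-3 + 4^{2} - 20\right) - 84\right) = - 7 \left(-84\right) \left(\left(-3 + 16 - 20\right) - 84\right) = - 7 \left(-84\right) \left(-7 - 84\right) = - 7 \left(-84\right) \left(-91\right) = \left(-1\right) 53508 = -53508$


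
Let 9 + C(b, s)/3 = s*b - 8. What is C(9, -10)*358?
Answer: -114918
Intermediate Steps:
C(b, s) = -51 + 3*b*s (C(b, s) = -27 + 3*(s*b - 8) = -27 + 3*(b*s - 8) = -27 + 3*(-8 + b*s) = -27 + (-24 + 3*b*s) = -51 + 3*b*s)
C(9, -10)*358 = (-51 + 3*9*(-10))*358 = (-51 - 270)*358 = -321*358 = -114918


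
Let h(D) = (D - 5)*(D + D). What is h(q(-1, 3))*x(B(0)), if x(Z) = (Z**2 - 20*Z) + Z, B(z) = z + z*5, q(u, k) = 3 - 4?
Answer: 0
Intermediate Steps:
q(u, k) = -1
B(z) = 6*z (B(z) = z + 5*z = 6*z)
h(D) = 2*D*(-5 + D) (h(D) = (-5 + D)*(2*D) = 2*D*(-5 + D))
x(Z) = Z**2 - 19*Z
h(q(-1, 3))*x(B(0)) = (2*(-1)*(-5 - 1))*((6*0)*(-19 + 6*0)) = (2*(-1)*(-6))*(0*(-19 + 0)) = 12*(0*(-19)) = 12*0 = 0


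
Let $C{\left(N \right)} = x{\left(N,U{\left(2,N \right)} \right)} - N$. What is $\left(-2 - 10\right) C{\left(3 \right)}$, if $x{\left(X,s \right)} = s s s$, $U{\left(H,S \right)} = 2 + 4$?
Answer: $-2556$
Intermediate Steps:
$U{\left(H,S \right)} = 6$
$x{\left(X,s \right)} = s^{3}$ ($x{\left(X,s \right)} = s^{2} s = s^{3}$)
$C{\left(N \right)} = 216 - N$ ($C{\left(N \right)} = 6^{3} - N = 216 - N$)
$\left(-2 - 10\right) C{\left(3 \right)} = \left(-2 - 10\right) \left(216 - 3\right) = - 12 \left(216 - 3\right) = \left(-12\right) 213 = -2556$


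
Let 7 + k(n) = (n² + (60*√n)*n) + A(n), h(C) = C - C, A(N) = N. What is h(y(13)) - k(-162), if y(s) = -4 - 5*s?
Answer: -26075 + 87480*I*√2 ≈ -26075.0 + 1.2372e+5*I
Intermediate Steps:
h(C) = 0
k(n) = -7 + n + n² + 60*n^(3/2) (k(n) = -7 + ((n² + (60*√n)*n) + n) = -7 + ((n² + 60*n^(3/2)) + n) = -7 + (n + n² + 60*n^(3/2)) = -7 + n + n² + 60*n^(3/2))
h(y(13)) - k(-162) = 0 - (-7 - 162 + (-162)² + 60*(-162)^(3/2)) = 0 - (-7 - 162 + 26244 + 60*(-1458*I*√2)) = 0 - (-7 - 162 + 26244 - 87480*I*√2) = 0 - (26075 - 87480*I*√2) = 0 + (-26075 + 87480*I*√2) = -26075 + 87480*I*√2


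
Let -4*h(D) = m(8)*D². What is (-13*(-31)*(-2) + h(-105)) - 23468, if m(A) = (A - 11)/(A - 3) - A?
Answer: -2281/4 ≈ -570.25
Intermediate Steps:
m(A) = -A + (-11 + A)/(-3 + A) (m(A) = (-11 + A)/(-3 + A) - A = -A + (-11 + A)/(-3 + A))
h(D) = 43*D²/20 (h(D) = -(-11 - 1*8² + 4*8)/(-3 + 8)*D²/4 = -(-11 - 1*64 + 32)/5*D²/4 = -(-11 - 64 + 32)/5*D²/4 = -(⅕)*(-43)*D²/4 = -(-43)*D²/20 = 43*D²/20)
(-13*(-31)*(-2) + h(-105)) - 23468 = (-13*(-31)*(-2) + (43/20)*(-105)²) - 23468 = (403*(-2) + (43/20)*11025) - 23468 = (-806 + 94815/4) - 23468 = 91591/4 - 23468 = -2281/4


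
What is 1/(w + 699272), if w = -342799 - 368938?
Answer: -1/12465 ≈ -8.0225e-5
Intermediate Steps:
w = -711737
1/(w + 699272) = 1/(-711737 + 699272) = 1/(-12465) = -1/12465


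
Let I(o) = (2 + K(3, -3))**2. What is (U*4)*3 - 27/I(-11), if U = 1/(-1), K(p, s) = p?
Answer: -327/25 ≈ -13.080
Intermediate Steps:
I(o) = 25 (I(o) = (2 + 3)**2 = 5**2 = 25)
U = -1
(U*4)*3 - 27/I(-11) = -1*4*3 - 27/25 = -4*3 - 27*1/25 = -12 - 27/25 = -327/25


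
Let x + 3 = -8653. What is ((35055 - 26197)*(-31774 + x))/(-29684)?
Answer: 89532235/7421 ≈ 12065.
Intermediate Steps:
x = -8656 (x = -3 - 8653 = -8656)
((35055 - 26197)*(-31774 + x))/(-29684) = ((35055 - 26197)*(-31774 - 8656))/(-29684) = (8858*(-40430))*(-1/29684) = -358128940*(-1/29684) = 89532235/7421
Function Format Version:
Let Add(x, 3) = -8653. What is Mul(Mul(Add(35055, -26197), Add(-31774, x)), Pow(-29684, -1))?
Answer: Rational(89532235, 7421) ≈ 12065.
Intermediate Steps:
x = -8656 (x = Add(-3, -8653) = -8656)
Mul(Mul(Add(35055, -26197), Add(-31774, x)), Pow(-29684, -1)) = Mul(Mul(Add(35055, -26197), Add(-31774, -8656)), Pow(-29684, -1)) = Mul(Mul(8858, -40430), Rational(-1, 29684)) = Mul(-358128940, Rational(-1, 29684)) = Rational(89532235, 7421)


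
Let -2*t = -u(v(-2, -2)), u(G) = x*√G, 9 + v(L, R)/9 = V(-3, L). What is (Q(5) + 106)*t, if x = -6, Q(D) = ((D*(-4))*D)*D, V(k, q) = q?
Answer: 3546*I*√11 ≈ 11761.0*I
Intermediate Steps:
v(L, R) = -81 + 9*L
Q(D) = -4*D³ (Q(D) = ((-4*D)*D)*D = (-4*D²)*D = -4*D³)
u(G) = -6*√G
t = -9*I*√11 (t = -(-1)*(-6*√(-81 + 9*(-2)))/2 = -(-1)*(-6*√(-81 - 18))/2 = -(-1)*(-18*I*√11)/2 = -9*I*√11 ≈ -29.85*I)
(Q(5) + 106)*t = (-4*5³ + 106)*(-9*I*√11) = (-4*125 + 106)*(-9*I*√11) = (-500 + 106)*(-9*I*√11) = -(-3546)*I*√11 = 3546*I*√11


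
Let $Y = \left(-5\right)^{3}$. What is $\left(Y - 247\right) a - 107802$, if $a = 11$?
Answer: $-111894$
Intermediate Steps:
$Y = -125$
$\left(Y - 247\right) a - 107802 = \left(-125 - 247\right) 11 - 107802 = \left(-372\right) 11 - 107802 = -4092 - 107802 = -111894$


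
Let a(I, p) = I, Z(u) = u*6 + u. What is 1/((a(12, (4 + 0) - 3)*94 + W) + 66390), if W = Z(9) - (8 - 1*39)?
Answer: 1/67612 ≈ 1.4790e-5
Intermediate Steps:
Z(u) = 7*u (Z(u) = 6*u + u = 7*u)
W = 94 (W = 7*9 - (8 - 1*39) = 63 - (8 - 39) = 63 - 1*(-31) = 63 + 31 = 94)
1/((a(12, (4 + 0) - 3)*94 + W) + 66390) = 1/((12*94 + 94) + 66390) = 1/((1128 + 94) + 66390) = 1/(1222 + 66390) = 1/67612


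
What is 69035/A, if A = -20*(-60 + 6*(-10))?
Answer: 13807/480 ≈ 28.765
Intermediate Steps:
A = 2400 (A = -20*(-60 - 60) = -20*(-120) = 2400)
69035/A = 69035/2400 = 69035*(1/2400) = 13807/480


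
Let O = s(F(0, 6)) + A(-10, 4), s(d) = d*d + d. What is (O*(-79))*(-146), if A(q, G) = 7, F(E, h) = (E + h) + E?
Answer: 565166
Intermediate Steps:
F(E, h) = h + 2*E
s(d) = d + d² (s(d) = d² + d = d + d²)
O = 49 (O = (6 + 2*0)*(1 + (6 + 2*0)) + 7 = (6 + 0)*(1 + (6 + 0)) + 7 = 6*(1 + 6) + 7 = 6*7 + 7 = 42 + 7 = 49)
(O*(-79))*(-146) = (49*(-79))*(-146) = -3871*(-146) = 565166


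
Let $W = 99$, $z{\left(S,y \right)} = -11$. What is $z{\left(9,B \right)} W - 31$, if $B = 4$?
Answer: $-1120$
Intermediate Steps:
$z{\left(9,B \right)} W - 31 = \left(-11\right) 99 - 31 = -1089 - 31 = -1120$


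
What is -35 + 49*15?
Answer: 700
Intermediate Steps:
-35 + 49*15 = -35 + 735 = 700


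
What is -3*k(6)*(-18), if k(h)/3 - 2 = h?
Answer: 1296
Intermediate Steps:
k(h) = 6 + 3*h
-3*k(6)*(-18) = -3*(6 + 3*6)*(-18) = -3*(6 + 18)*(-18) = -3*24*(-18) = -72*(-18) = 1296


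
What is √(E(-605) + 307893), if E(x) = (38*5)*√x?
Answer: √(307893 + 2090*I*√5) ≈ 554.9 + 4.211*I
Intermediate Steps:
E(x) = 190*√x
√(E(-605) + 307893) = √(190*√(-605) + 307893) = √(190*(11*I*√5) + 307893) = √(2090*I*√5 + 307893) = √(307893 + 2090*I*√5)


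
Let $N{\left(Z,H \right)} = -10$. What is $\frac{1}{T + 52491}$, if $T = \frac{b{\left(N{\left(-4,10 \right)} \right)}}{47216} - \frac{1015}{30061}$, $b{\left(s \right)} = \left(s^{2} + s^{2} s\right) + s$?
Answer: $\frac{54590776}{2865521527641} \approx 1.9051 \cdot 10^{-5}$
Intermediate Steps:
$b{\left(s \right)} = s + s^{2} + s^{3}$ ($b{\left(s \right)} = \left(s^{2} + s^{3}\right) + s = s + s^{2} + s^{3}$)
$T = - \frac{2895375}{54590776}$ ($T = \frac{\left(-10\right) \left(1 - 10 + \left(-10\right)^{2}\right)}{47216} - \frac{1015}{30061} = - 10 \left(1 - 10 + 100\right) \frac{1}{47216} - 1015 \cdot \frac{1}{30061} = \left(-10\right) 91 \cdot \frac{1}{47216} - \frac{1015}{30061} = \left(-910\right) \frac{1}{47216} - \frac{1015}{30061} = - \frac{35}{1816} - \frac{1015}{30061} = - \frac{2895375}{54590776} \approx -0.053038$)
$\frac{1}{T + 52491} = \frac{1}{- \frac{2895375}{54590776} + 52491} = \frac{1}{\frac{2865521527641}{54590776}} = \frac{54590776}{2865521527641}$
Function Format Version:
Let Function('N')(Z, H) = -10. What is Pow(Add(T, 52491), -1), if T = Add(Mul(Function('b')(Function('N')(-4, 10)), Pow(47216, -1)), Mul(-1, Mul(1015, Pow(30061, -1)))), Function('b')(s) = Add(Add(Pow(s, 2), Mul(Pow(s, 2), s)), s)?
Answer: Rational(54590776, 2865521527641) ≈ 1.9051e-5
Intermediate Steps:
Function('b')(s) = Add(s, Pow(s, 2), Pow(s, 3)) (Function('b')(s) = Add(Add(Pow(s, 2), Pow(s, 3)), s) = Add(s, Pow(s, 2), Pow(s, 3)))
T = Rational(-2895375, 54590776) (T = Add(Mul(Mul(-10, Add(1, -10, Pow(-10, 2))), Pow(47216, -1)), Mul(-1, Mul(1015, Pow(30061, -1)))) = Add(Mul(Mul(-10, Add(1, -10, 100)), Rational(1, 47216)), Mul(-1, Mul(1015, Rational(1, 30061)))) = Add(Mul(Mul(-10, 91), Rational(1, 47216)), Mul(-1, Rational(1015, 30061))) = Add(Mul(-910, Rational(1, 47216)), Rational(-1015, 30061)) = Add(Rational(-35, 1816), Rational(-1015, 30061)) = Rational(-2895375, 54590776) ≈ -0.053038)
Pow(Add(T, 52491), -1) = Pow(Add(Rational(-2895375, 54590776), 52491), -1) = Pow(Rational(2865521527641, 54590776), -1) = Rational(54590776, 2865521527641)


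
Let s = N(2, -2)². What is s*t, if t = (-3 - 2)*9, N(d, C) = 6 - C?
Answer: -2880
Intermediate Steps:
t = -45 (t = -5*9 = -45)
s = 64 (s = (6 - 1*(-2))² = (6 + 2)² = 8² = 64)
s*t = 64*(-45) = -2880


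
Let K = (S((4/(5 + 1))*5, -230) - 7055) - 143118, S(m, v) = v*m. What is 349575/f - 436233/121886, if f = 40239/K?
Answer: -6431299918856537/4904570754 ≈ -1.3113e+6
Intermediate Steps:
S(m, v) = m*v
K = -452819/3 (K = (((4/(5 + 1))*5)*(-230) - 7055) - 143118 = (((4/6)*5)*(-230) - 7055) - 143118 = (((4*(⅙))*5)*(-230) - 7055) - 143118 = (((⅔)*5)*(-230) - 7055) - 143118 = ((10/3)*(-230) - 7055) - 143118 = (-2300/3 - 7055) - 143118 = -23465/3 - 143118 = -452819/3 ≈ -1.5094e+5)
f = -120717/452819 (f = 40239/(-452819/3) = 40239*(-3/452819) = -120717/452819 ≈ -0.26659)
349575/f - 436233/121886 = 349575/(-120717/452819) - 436233/121886 = 349575*(-452819/120717) - 436233*1/121886 = -52764733975/40239 - 436233/121886 = -6431299918856537/4904570754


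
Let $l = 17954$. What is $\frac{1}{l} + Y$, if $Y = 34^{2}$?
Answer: $\frac{20754825}{17954} \approx 1156.0$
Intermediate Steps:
$Y = 1156$
$\frac{1}{l} + Y = \frac{1}{17954} + 1156 = \frac{20754825}{17954}$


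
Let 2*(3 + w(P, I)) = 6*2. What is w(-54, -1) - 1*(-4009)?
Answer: 4012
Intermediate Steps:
w(P, I) = 3 (w(P, I) = -3 + (6*2)/2 = -3 + (1/2)*12 = -3 + 6 = 3)
w(-54, -1) - 1*(-4009) = 3 - 1*(-4009) = 3 + 4009 = 4012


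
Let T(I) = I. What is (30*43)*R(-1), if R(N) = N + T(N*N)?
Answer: 0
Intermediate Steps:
R(N) = N + N² (R(N) = N + N*N = N + N²)
(30*43)*R(-1) = (30*43)*(-(1 - 1)) = 1290*(-1*0) = 1290*0 = 0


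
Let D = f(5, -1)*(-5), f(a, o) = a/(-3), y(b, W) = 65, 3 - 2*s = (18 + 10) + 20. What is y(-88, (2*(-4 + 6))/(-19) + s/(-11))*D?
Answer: 1625/3 ≈ 541.67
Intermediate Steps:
s = -45/2 (s = 3/2 - ((18 + 10) + 20)/2 = 3/2 - (28 + 20)/2 = 3/2 - 1/2*48 = 3/2 - 24 = -45/2 ≈ -22.500)
f(a, o) = -a/3 (f(a, o) = a*(-1/3) = -a/3)
D = 25/3 (D = -1/3*5*(-5) = -5/3*(-5) = 25/3 ≈ 8.3333)
y(-88, (2*(-4 + 6))/(-19) + s/(-11))*D = 65*(25/3) = 1625/3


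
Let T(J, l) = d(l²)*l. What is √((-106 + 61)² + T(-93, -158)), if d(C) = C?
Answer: I*√3942287 ≈ 1985.5*I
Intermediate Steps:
T(J, l) = l³ (T(J, l) = l²*l = l³)
√((-106 + 61)² + T(-93, -158)) = √((-106 + 61)² + (-158)³) = √((-45)² - 3944312) = √(2025 - 3944312) = √(-3942287) = I*√3942287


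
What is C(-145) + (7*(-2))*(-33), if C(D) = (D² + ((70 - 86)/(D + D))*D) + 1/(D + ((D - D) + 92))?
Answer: 1138386/53 ≈ 21479.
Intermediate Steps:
C(D) = -8 + D² + 1/(92 + D) (C(D) = (D² + (-16*1/(2*D))*D) + 1/(D + (0 + 92)) = (D² + (-8/D)*D) + 1/(D + 92) = (D² + (-8/D)*D) + 1/(92 + D) = (D² - 8) + 1/(92 + D) = (-8 + D²) + 1/(92 + D) = -8 + D² + 1/(92 + D))
C(-145) + (7*(-2))*(-33) = (-735 + (-145)³ - 8*(-145) + 92*(-145)²)/(92 - 145) + (7*(-2))*(-33) = (-735 - 3048625 + 1160 + 92*21025)/(-53) - 14*(-33) = -(-735 - 3048625 + 1160 + 1934300)/53 + 462 = -1/53*(-1113900) + 462 = 1113900/53 + 462 = 1138386/53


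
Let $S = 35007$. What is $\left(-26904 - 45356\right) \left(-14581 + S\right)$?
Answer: $-1475982760$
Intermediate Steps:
$\left(-26904 - 45356\right) \left(-14581 + S\right) = \left(-26904 - 45356\right) \left(-14581 + 35007\right) = \left(-72260\right) 20426 = -1475982760$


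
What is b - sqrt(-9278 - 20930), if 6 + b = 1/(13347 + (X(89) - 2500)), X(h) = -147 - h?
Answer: -63665/10611 - 16*I*sqrt(118) ≈ -5.9999 - 173.8*I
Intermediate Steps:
b = -63665/10611 (b = -6 + 1/(13347 + ((-147 - 1*89) - 2500)) = -6 + 1/(13347 + ((-147 - 89) - 2500)) = -6 + 1/(13347 + (-236 - 2500)) = -6 + 1/(13347 - 2736) = -6 + 1/10611 = -63665/10611 ≈ -5.9999)
b - sqrt(-9278 - 20930) = -63665/10611 - sqrt(-9278 - 20930) = -63665/10611 - sqrt(-30208) = -63665/10611 - 16*I*sqrt(118)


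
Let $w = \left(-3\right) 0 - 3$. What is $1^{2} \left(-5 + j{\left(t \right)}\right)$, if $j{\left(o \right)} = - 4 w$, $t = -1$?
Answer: $7$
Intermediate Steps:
$w = -3$ ($w = 0 - 3 = -3$)
$j{\left(o \right)} = 12$ ($j{\left(o \right)} = \left(-4\right) \left(-3\right) = 12$)
$1^{2} \left(-5 + j{\left(t \right)}\right) = 1^{2} \left(-5 + 12\right) = 1 \cdot 7 = 7$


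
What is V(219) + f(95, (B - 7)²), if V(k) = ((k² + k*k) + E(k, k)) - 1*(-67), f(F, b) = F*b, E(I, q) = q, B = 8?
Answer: 96303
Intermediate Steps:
V(k) = 67 + k + 2*k² (V(k) = ((k² + k*k) + k) - 1*(-67) = ((k² + k²) + k) + 67 = (2*k² + k) + 67 = (k + 2*k²) + 67 = 67 + k + 2*k²)
V(219) + f(95, (B - 7)²) = (67 + 219 + 2*219²) + 95*(8 - 7)² = (67 + 219 + 2*47961) + 95*1² = (67 + 219 + 95922) + 95*1 = 96208 + 95 = 96303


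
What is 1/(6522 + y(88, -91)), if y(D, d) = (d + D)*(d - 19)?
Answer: 1/6852 ≈ 0.00014594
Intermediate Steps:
y(D, d) = (-19 + d)*(D + d) (y(D, d) = (D + d)*(-19 + d) = (-19 + d)*(D + d))
1/(6522 + y(88, -91)) = 1/(6522 + ((-91)² - 19*88 - 19*(-91) + 88*(-91))) = 1/(6522 + (8281 - 1672 + 1729 - 8008)) = 1/(6522 + 330) = 1/6852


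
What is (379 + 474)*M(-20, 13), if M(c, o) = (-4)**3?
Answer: -54592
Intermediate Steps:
M(c, o) = -64
(379 + 474)*M(-20, 13) = (379 + 474)*(-64) = 853*(-64) = -54592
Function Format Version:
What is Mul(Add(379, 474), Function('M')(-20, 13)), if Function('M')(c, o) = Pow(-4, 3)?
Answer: -54592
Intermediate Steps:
Function('M')(c, o) = -64
Mul(Add(379, 474), Function('M')(-20, 13)) = Mul(Add(379, 474), -64) = Mul(853, -64) = -54592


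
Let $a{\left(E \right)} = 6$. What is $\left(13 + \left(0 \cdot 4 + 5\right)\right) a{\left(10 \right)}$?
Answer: $108$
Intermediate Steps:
$\left(13 + \left(0 \cdot 4 + 5\right)\right) a{\left(10 \right)} = \left(13 + \left(0 \cdot 4 + 5\right)\right) 6 = \left(13 + \left(0 + 5\right)\right) 6 = \left(13 + 5\right) 6 = 18 \cdot 6 = 108$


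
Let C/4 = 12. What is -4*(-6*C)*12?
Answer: 13824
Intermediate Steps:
C = 48 (C = 4*12 = 48)
-4*(-6*C)*12 = -4*(-6*48)*12 = -(-1152)*12 = -4*(-3456) = 13824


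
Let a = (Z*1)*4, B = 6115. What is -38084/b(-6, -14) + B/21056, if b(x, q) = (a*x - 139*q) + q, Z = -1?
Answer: -197483941/10296384 ≈ -19.180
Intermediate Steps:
a = -4 (a = -1*1*4 = -1*4 = -4)
b(x, q) = -138*q - 4*x (b(x, q) = (-4*x - 139*q) + q = (-139*q - 4*x) + q = -138*q - 4*x)
-38084/b(-6, -14) + B/21056 = -38084/(-138*(-14) - 4*(-6)) + 6115/21056 = -38084/(1932 + 24) + 6115*(1/21056) = -38084/1956 + 6115/21056 = -38084*1/1956 + 6115/21056 = -9521/489 + 6115/21056 = -197483941/10296384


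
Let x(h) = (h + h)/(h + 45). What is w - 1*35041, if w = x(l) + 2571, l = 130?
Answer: -1136398/35 ≈ -32469.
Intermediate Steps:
x(h) = 2*h/(45 + h) (x(h) = (2*h)/(45 + h) = 2*h/(45 + h))
w = 90037/35 (w = 2*130/(45 + 130) + 2571 = 2*130/175 + 2571 = 2*130*(1/175) + 2571 = 52/35 + 2571 = 90037/35 ≈ 2572.5)
w - 1*35041 = 90037/35 - 1*35041 = 90037/35 - 35041 = -1136398/35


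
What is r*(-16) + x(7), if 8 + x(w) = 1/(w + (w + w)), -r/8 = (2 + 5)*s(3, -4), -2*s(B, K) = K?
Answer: 37465/21 ≈ 1784.0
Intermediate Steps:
s(B, K) = -K/2
r = -112 (r = -8*(2 + 5)*(-1/2*(-4)) = -56*2 = -8*14 = -112)
x(w) = -8 + 1/(3*w) (x(w) = -8 + 1/(w + (w + w)) = -8 + 1/(w + 2*w) = -8 + 1/(3*w))
r*(-16) + x(7) = -112*(-16) + (-8 + (1/3)/7) = 1792 + (-8 + (1/3)*(1/7)) = 1792 + (-8 + 1/21) = 1792 - 167/21 = 37465/21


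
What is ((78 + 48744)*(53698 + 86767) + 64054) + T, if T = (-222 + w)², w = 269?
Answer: 6857848493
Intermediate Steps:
T = 2209 (T = (-222 + 269)² = 47² = 2209)
((78 + 48744)*(53698 + 86767) + 64054) + T = ((78 + 48744)*(53698 + 86767) + 64054) + 2209 = (48822*140465 + 64054) + 2209 = (6857782230 + 64054) + 2209 = 6857846284 + 2209 = 6857848493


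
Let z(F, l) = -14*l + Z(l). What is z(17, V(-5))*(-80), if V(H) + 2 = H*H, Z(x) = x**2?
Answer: -16560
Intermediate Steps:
V(H) = -2 + H**2 (V(H) = -2 + H*H = -2 + H**2)
z(F, l) = l**2 - 14*l (z(F, l) = -14*l + l**2 = l**2 - 14*l)
z(17, V(-5))*(-80) = ((-2 + (-5)**2)*(-14 + (-2 + (-5)**2)))*(-80) = ((-2 + 25)*(-14 + (-2 + 25)))*(-80) = (23*(-14 + 23))*(-80) = (23*9)*(-80) = 207*(-80) = -16560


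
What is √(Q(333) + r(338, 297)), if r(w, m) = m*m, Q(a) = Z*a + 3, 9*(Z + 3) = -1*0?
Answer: √87213 ≈ 295.32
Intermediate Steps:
Z = -3 (Z = -3 + (-1*0)/9 = -3 + (⅑)*0 = -3 + 0 = -3)
Q(a) = 3 - 3*a (Q(a) = -3*a + 3 = 3 - 3*a)
r(w, m) = m²
√(Q(333) + r(338, 297)) = √((3 - 3*333) + 297²) = √((3 - 999) + 88209) = √(-996 + 88209) = √87213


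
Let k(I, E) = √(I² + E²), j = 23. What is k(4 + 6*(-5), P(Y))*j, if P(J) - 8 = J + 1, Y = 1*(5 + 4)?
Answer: 230*√10 ≈ 727.32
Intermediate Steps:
Y = 9 (Y = 1*9 = 9)
P(J) = 9 + J (P(J) = 8 + (J + 1) = 8 + (1 + J) = 9 + J)
k(I, E) = √(E² + I²)
k(4 + 6*(-5), P(Y))*j = √((9 + 9)² + (4 + 6*(-5))²)*23 = √(18² + (4 - 30)²)*23 = √(324 + (-26)²)*23 = √(324 + 676)*23 = √1000*23 = (10*√10)*23 = 230*√10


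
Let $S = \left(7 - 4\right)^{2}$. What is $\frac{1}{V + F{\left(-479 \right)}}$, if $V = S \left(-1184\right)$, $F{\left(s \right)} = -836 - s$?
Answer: $- \frac{1}{11013} \approx -9.0802 \cdot 10^{-5}$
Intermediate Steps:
$S = 9$ ($S = 3^{2} = 9$)
$V = -10656$ ($V = 9 \left(-1184\right) = -10656$)
$\frac{1}{V + F{\left(-479 \right)}} = \frac{1}{-10656 - 357} = \frac{1}{-11013} = - \frac{1}{11013}$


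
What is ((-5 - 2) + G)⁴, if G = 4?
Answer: 81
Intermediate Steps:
((-5 - 2) + G)⁴ = ((-5 - 2) + 4)⁴ = (-7 + 4)⁴ = (-3)⁴ = 81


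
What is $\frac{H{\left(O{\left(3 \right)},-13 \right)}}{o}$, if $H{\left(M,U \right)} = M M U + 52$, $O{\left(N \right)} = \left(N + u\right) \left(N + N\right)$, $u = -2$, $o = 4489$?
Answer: $- \frac{416}{4489} \approx -0.092671$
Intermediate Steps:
$O{\left(N \right)} = 2 N \left(-2 + N\right)$ ($O{\left(N \right)} = \left(N - 2\right) \left(N + N\right) = \left(-2 + N\right) 2 N = 2 N \left(-2 + N\right)$)
$H{\left(M,U \right)} = 52 + U M^{2}$ ($H{\left(M,U \right)} = M^{2} U + 52 = U M^{2} + 52 = 52 + U M^{2}$)
$\frac{H{\left(O{\left(3 \right)},-13 \right)}}{o} = \frac{52 - 13 \left(2 \cdot 3 \left(-2 + 3\right)\right)^{2}}{4489} = \left(52 - 13 \left(2 \cdot 3 \cdot 1\right)^{2}\right) \frac{1}{4489} = \left(52 - 13 \cdot 6^{2}\right) \frac{1}{4489} = \left(52 - 468\right) \frac{1}{4489} = \left(-416\right) \frac{1}{4489} = - \frac{416}{4489}$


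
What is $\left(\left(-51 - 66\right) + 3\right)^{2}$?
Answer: $12996$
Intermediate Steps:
$\left(\left(-51 - 66\right) + 3\right)^{2} = \left(-117 + 3\right)^{2} = \left(-114\right)^{2} = 12996$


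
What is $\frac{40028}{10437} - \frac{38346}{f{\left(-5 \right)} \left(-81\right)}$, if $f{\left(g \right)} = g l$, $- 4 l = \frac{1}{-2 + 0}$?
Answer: $- \frac{353947364}{469665} \approx -753.62$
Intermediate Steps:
$l = \frac{1}{8}$ ($l = - \frac{1}{4 \left(-2 + 0\right)} = - \frac{1}{4 \left(-2\right)} = \left(- \frac{1}{4}\right) \left(- \frac{1}{2}\right) = \frac{1}{8} \approx 0.125$)
$f{\left(g \right)} = \frac{g}{8}$ ($f{\left(g \right)} = g \frac{1}{8} = \frac{g}{8}$)
$\frac{40028}{10437} - \frac{38346}{f{\left(-5 \right)} \left(-81\right)} = \frac{40028}{10437} - \frac{38346}{\frac{1}{8} \left(-5\right) \left(-81\right)} = 40028 \cdot \frac{1}{10437} - \frac{38346}{\left(- \frac{5}{8}\right) \left(-81\right)} = \frac{40028}{10437} - \frac{38346}{\frac{405}{8}} = \frac{40028}{10437} - \frac{102256}{135} = - \frac{353947364}{469665}$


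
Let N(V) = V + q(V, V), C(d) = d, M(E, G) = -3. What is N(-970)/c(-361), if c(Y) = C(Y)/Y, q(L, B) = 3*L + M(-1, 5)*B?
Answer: -970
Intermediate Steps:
q(L, B) = -3*B + 3*L (q(L, B) = 3*L - 3*B = -3*B + 3*L)
c(Y) = 1 (c(Y) = Y/Y = 1)
N(V) = V (N(V) = V + (-3*V + 3*V) = V + 0 = V)
N(-970)/c(-361) = -970/1 = -970*1 = -970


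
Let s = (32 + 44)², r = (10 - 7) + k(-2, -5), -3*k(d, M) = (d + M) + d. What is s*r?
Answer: 34656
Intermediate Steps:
k(d, M) = -2*d/3 - M/3 (k(d, M) = -((d + M) + d)/3 = -((M + d) + d)/3 = -(M + 2*d)/3 = -2*d/3 - M/3)
r = 6 (r = (10 - 7) + (-⅔*(-2) - ⅓*(-5)) = 3 + (4/3 + 5/3) = 3 + 3 = 6)
s = 5776 (s = 76² = 5776)
s*r = 5776*6 = 34656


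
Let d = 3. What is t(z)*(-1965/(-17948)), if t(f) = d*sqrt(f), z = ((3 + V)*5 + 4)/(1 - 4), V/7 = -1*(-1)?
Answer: 17685*I*sqrt(2)/17948 ≈ 1.3935*I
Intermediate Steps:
V = 7 (V = 7*(-1*(-1)) = 7*1 = 7)
z = -18 (z = ((3 + 7)*5 + 4)/(1 - 4) = (10*5 + 4)/(-3) = (50 + 4)*(-1/3) = 54*(-1/3) = -18)
t(f) = 3*sqrt(f)
t(z)*(-1965/(-17948)) = (3*sqrt(-18))*(-1965/(-17948)) = (3*(3*I*sqrt(2)))*(-1965*(-1/17948)) = (9*I*sqrt(2))*(1965/17948) = 17685*I*sqrt(2)/17948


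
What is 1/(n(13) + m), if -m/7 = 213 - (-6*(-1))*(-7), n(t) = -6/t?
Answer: -13/23211 ≈ -0.00056008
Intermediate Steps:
m = -1785 (m = -7*(213 - (-6*(-1))*(-7)) = -7*(213 - 6*(-7)) = -7*(213 - 1*(-42)) = -7*(213 + 42) = -7*255 = -1785)
1/(n(13) + m) = 1/(-6/13 - 1785) = 1/(-23211/13) = -13/23211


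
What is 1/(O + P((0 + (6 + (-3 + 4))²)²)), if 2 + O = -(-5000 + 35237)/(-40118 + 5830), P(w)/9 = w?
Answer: 34288/740891053 ≈ 4.6279e-5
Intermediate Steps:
P(w) = 9*w
O = -38339/34288 (O = -2 - (-5000 + 35237)/(-40118 + 5830) = -2 - 30237/(-34288) = -2 - 30237*(-1)/34288 = -2 - 1*(-30237/34288) = -2 + 30237/34288 = -38339/34288 ≈ -1.1181)
1/(O + P((0 + (6 + (-3 + 4))²)²)) = 1/(-38339/34288 + 9*(0 + (6 + (-3 + 4))²)²) = 1/(-38339/34288 + 9*(0 + (6 + 1)²)²) = 1/(-38339/34288 + 9*(0 + 7²)²) = 1/(-38339/34288 + 9*(0 + 49)²) = 1/(-38339/34288 + 9*49²) = 1/(-38339/34288 + 9*2401) = 1/(-38339/34288 + 21609) = 1/(740891053/34288) = 34288/740891053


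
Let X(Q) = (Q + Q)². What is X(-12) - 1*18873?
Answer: -18297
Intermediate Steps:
X(Q) = 4*Q² (X(Q) = (2*Q)² = 4*Q²)
X(-12) - 1*18873 = 4*(-12)² - 1*18873 = 4*144 - 18873 = 576 - 18873 = -18297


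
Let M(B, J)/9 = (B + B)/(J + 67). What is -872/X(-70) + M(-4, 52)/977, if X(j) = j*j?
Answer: -3633362/20346025 ≈ -0.17858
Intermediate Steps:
X(j) = j**2
M(B, J) = 18*B/(67 + J) (M(B, J) = 9*((B + B)/(J + 67)) = 9*((2*B)/(67 + J)) = 9*(2*B/(67 + J)) = 18*B/(67 + J))
-872/X(-70) + M(-4, 52)/977 = -872/((-70)**2) + (18*(-4)/(67 + 52))/977 = -872/4900 + (18*(-4)/119)*(1/977) = -872*1/4900 + (18*(-4)*(1/119))*(1/977) = -218/1225 - 72/119*1/977 = -218/1225 - 72/116263 = -3633362/20346025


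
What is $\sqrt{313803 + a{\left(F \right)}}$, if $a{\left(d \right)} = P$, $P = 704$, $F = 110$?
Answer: $\sqrt{314507} \approx 560.81$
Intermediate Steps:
$a{\left(d \right)} = 704$
$\sqrt{313803 + a{\left(F \right)}} = \sqrt{313803 + 704} = \sqrt{314507}$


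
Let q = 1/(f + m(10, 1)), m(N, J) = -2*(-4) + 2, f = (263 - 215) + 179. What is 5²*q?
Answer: 25/237 ≈ 0.10549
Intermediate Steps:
f = 227 (f = 48 + 179 = 227)
m(N, J) = 10 (m(N, J) = 8 + 2 = 10)
q = 1/237 (q = 1/(227 + 10) = 1/237 ≈ 0.0042194)
5²*q = 5²*(1/237) = 25*(1/237) = 25/237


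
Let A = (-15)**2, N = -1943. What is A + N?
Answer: -1718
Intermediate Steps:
A = 225
A + N = 225 - 1943 = -1718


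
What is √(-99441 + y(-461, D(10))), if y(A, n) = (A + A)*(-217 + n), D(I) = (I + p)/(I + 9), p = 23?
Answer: √35750419/19 ≈ 314.69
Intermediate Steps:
D(I) = (23 + I)/(9 + I) (D(I) = (I + 23)/(I + 9) = (23 + I)/(9 + I))
y(A, n) = 2*A*(-217 + n) (y(A, n) = (2*A)*(-217 + n) = 2*A*(-217 + n))
√(-99441 + y(-461, D(10))) = √(-99441 + 2*(-461)*(-217 + (23 + 10)/(9 + 10))) = √(-99441 + 2*(-461)*(-217 + 33/19)) = √(-99441 + 2*(-461)*(-4090/19)) = √(-99441 + 3770980/19) = √(1881601/19) = √35750419/19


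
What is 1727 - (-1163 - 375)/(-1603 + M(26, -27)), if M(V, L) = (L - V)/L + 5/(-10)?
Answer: 149273089/86483 ≈ 1726.0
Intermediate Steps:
M(V, L) = -½ + (L - V)/L (M(V, L) = (L - V)/L + 5*(-⅒) = (L - V)/L - ½ = -½ + (L - V)/L)
1727 - (-1163 - 375)/(-1603 + M(26, -27)) = 1727 - (-1163 - 375)/(-1603 + ((½)*(-27) - 1*26)/(-27)) = 1727 - (-1538)/(-1603 - (-27/2 - 26)/27) = 1727 - (-1538)/(-1603 - 1/27*(-79/2)) = 1727 - (-1538)/(-1603 + 79/54) = 1727 - (-1538)/(-86483/54) = 1727 - (-1538)*(-54)/86483 = 1727 - 1*83052/86483 = 1727 - 83052/86483 = 149273089/86483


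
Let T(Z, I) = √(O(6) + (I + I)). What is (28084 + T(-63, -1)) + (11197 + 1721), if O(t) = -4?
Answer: 41002 + I*√6 ≈ 41002.0 + 2.4495*I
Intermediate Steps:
T(Z, I) = √(-4 + 2*I) (T(Z, I) = √(-4 + (I + I)) = √(-4 + 2*I))
(28084 + T(-63, -1)) + (11197 + 1721) = (28084 + √(-4 + 2*(-1))) + (11197 + 1721) = (28084 + √(-4 - 2)) + 12918 = (28084 + √(-6)) + 12918 = (28084 + I*√6) + 12918 = 41002 + I*√6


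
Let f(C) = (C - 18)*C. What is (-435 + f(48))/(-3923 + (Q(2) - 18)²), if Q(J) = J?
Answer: -1005/3667 ≈ -0.27407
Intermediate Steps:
f(C) = C*(-18 + C) (f(C) = (-18 + C)*C = C*(-18 + C))
(-435 + f(48))/(-3923 + (Q(2) - 18)²) = (-435 + 48*(-18 + 48))/(-3923 + (2 - 18)²) = (-435 + 48*30)/(-3923 + (-16)²) = (-435 + 1440)/(-3923 + 256) = 1005/(-3667) = 1005*(-1/3667) = -1005/3667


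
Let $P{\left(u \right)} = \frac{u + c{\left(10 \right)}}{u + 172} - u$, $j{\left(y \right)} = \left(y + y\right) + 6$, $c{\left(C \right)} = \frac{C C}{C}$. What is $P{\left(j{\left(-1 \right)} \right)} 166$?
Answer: $- \frac{28635}{44} \approx -650.79$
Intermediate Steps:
$c{\left(C \right)} = C$ ($c{\left(C \right)} = \frac{C^{2}}{C} = C$)
$j{\left(y \right)} = 6 + 2 y$ ($j{\left(y \right)} = 2 y + 6 = 6 + 2 y$)
$P{\left(u \right)} = - u + \frac{10 + u}{172 + u}$ ($P{\left(u \right)} = \frac{u + 10}{u + 172} - u = \frac{10 + u}{172 + u} - u = - u + \frac{10 + u}{172 + u}$)
$P{\left(j{\left(-1 \right)} \right)} 166 = \frac{10 - \left(6 + 2 \left(-1\right)\right)^{2} - 171 \left(6 + 2 \left(-1\right)\right)}{172 + \left(6 + 2 \left(-1\right)\right)} 166 = \frac{10 - \left(6 - 2\right)^{2} - 171 \left(6 - 2\right)}{172 + \left(6 - 2\right)} 166 = \frac{10 - 4^{2} - 684}{172 + 4} \cdot 166 = \frac{10 - 16 - 684}{176} \cdot 166 = \frac{1}{176} \left(-690\right) 166 = \left(- \frac{345}{88}\right) 166 = - \frac{28635}{44}$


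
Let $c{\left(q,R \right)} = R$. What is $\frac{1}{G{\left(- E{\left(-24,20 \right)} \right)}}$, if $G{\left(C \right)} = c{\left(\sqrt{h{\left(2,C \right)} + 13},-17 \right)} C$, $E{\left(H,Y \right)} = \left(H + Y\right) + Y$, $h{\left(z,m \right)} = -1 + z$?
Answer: $\frac{1}{272} \approx 0.0036765$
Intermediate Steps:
$E{\left(H,Y \right)} = H + 2 Y$
$G{\left(C \right)} = - 17 C$
$\frac{1}{G{\left(- E{\left(-24,20 \right)} \right)}} = \frac{1}{\left(-17\right) \left(- (-24 + 2 \cdot 20)\right)} = \frac{1}{\left(-17\right) \left(- (-24 + 40)\right)} = \frac{1}{\left(-17\right) \left(\left(-1\right) 16\right)} = \frac{1}{\left(-17\right) \left(-16\right)} = \frac{1}{272}$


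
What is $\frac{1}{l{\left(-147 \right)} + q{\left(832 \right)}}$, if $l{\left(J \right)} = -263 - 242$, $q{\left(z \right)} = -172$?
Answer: $- \frac{1}{677} \approx -0.0014771$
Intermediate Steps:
$l{\left(J \right)} = -505$
$\frac{1}{l{\left(-147 \right)} + q{\left(832 \right)}} = \frac{1}{-505 - 172} = \frac{1}{-677} = - \frac{1}{677}$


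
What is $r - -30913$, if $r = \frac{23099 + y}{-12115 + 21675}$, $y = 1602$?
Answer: $\frac{295552981}{9560} \approx 30916.0$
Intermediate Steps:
$r = \frac{24701}{9560}$ ($r = \frac{23099 + 1602}{-12115 + 21675} = \frac{24701}{9560} \approx 2.5838$)
$r - -30913 = \frac{24701}{9560} - -30913 = \frac{24701}{9560} + 30913 = \frac{295552981}{9560}$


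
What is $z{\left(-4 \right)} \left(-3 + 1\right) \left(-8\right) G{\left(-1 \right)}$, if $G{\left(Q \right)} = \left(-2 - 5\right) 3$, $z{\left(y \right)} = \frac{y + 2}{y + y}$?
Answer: $-84$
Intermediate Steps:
$z{\left(y \right)} = \frac{2 + y}{2 y}$
$G{\left(Q \right)} = -21$ ($G{\left(Q \right)} = \left(-7\right) 3 = -21$)
$z{\left(-4 \right)} \left(-3 + 1\right) \left(-8\right) G{\left(-1 \right)} = \frac{2 - 4}{2 \left(-4\right)} \left(-3 + 1\right) \left(-8\right) \left(-21\right) = \frac{1}{2} \left(- \frac{1}{4}\right) \left(-2\right) \left(-2\right) \left(-8\right) \left(-21\right) = \frac{1}{4} \left(-2\right) \left(-8\right) \left(-21\right) = \left(- \frac{1}{2}\right) \left(-8\right) \left(-21\right) = 4 \left(-21\right) = -84$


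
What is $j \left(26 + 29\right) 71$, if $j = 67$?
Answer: $261635$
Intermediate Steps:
$j \left(26 + 29\right) 71 = 67 \left(26 + 29\right) 71 = 67 \cdot 55 \cdot 71 = 3685 \cdot 71 = 261635$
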